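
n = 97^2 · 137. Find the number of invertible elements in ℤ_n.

φ(1289033) = 1289033 · (1 − 1/97) · (1 − 1/137)
       = 1289033 · 13056/13289 = 1266432.

1266432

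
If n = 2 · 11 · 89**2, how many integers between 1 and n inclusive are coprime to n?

78320

φ(174262) = 174262 · (1 − 1/2) · (1 − 1/11) · (1 − 1/89)
       = 174262 · 880/1958 = 78320.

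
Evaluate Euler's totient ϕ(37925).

Prime factorization: 37925 = 5^2 × 37 × 41.
φ(5^2) = 5^1·(5−1) = 5·4 = 20.
φ(37) = 37 − 1 = 36.
φ(41) = 41 − 1 = 40.
Since φ is multiplicative, φ(37925) = 20 · 36 · 40 = 28800.

28800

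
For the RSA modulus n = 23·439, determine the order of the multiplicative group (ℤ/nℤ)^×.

9636

For distinct primes, φ(pq) = (p−1)(q−1) = 22 × 438 = 9636.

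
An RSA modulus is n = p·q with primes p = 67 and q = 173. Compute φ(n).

11352

For distinct primes, φ(pq) = (p−1)(q−1) = 66 × 172 = 11352.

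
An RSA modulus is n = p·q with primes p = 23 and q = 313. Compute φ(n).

φ(n) = (p − 1)(q − 1) = (23−1)(313−1) = 22·312 = 6864.

6864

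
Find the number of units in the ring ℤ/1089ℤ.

660

First factor: 1089 = 3**2 * 11**2.
φ(1089) = 1089 · (1 − 1/3) · (1 − 1/11)
       = 1089 · 20/33 = 660.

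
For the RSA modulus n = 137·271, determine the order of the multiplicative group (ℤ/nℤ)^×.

36720

φ(pq) = (p−1)(q−1) = 136 · 270 = 36720.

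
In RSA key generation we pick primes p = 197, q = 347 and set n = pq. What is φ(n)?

φ(68359) = 68359 · (1 − 1/197) · (1 − 1/347)
       = 68359 · 67816/68359 = 67816.

67816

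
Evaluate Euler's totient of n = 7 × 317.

φ(7) = 7 − 1 = 6.
φ(317) = 317 − 1 = 316.
Multiply: 6 · 316 = 1896.

1896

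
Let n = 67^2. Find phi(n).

φ(4489) = 4489 · (1 − 1/67)
       = 4489 · 66/67 = 4422.

4422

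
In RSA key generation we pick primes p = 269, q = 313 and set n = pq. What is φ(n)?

83616

φ(84197) = 84197 · (1 − 1/269) · (1 − 1/313)
       = 84197 · 83616/84197 = 83616.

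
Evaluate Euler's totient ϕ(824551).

599040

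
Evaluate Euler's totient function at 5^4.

500

φ(5^4) = 5^4 − 5^3 = 625 − 125 = 500.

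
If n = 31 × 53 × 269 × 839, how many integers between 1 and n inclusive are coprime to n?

φ(370810313) = 370810313 · (1 − 1/31) · (1 − 1/53) · (1 − 1/269) · (1 − 1/839)
       = 370810313 · 350351040/370810313 = 350351040.

350351040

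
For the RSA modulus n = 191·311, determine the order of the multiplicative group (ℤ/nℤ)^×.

58900

φ(n) = (p − 1)(q − 1) = (191−1)(311−1) = 190·310 = 58900.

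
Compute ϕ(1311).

1311 = 3 · 19 · 23.
φ(3) = 3 − 1 = 2.
φ(19) = 19 − 1 = 18.
φ(23) = 23 − 1 = 22.
Multiply: 2 · 18 · 22 = 792.

792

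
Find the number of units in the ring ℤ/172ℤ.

84

Factor 172: 172 = 2^2 · 43.
φ(172) = 172 · (1 − 1/2) · (1 − 1/43)
       = 172 · 42/86 = 84.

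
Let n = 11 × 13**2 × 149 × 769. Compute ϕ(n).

φ(11) = 11 − 1 = 10.
φ(13^2) = 13^1·(13−1) = 13·12 = 156.
φ(149) = 149 − 1 = 148.
φ(769) = 769 − 1 = 768.
Since φ is multiplicative, φ(213006079) = 10 · 156 · 148 · 768 = 177315840.

177315840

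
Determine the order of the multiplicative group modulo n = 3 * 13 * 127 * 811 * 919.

φ(3691515477) = 3691515477 · (1 − 1/3) · (1 − 1/13) · (1 − 1/127) · (1 − 1/811) · (1 − 1/919)
       = 3691515477 · 2248585920/3691515477 = 2248585920.

2248585920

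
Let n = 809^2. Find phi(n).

653672

φ(809^2) = 809^2 − 809^1 = 654481 − 809 = 653672.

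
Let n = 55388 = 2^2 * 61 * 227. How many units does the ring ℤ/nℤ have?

φ(2^2) = 2^2 − 2^1 = 4 − 2 = 2.
φ(61) = 61 − 1 = 60.
φ(227) = 227 − 1 = 226.
Since φ is multiplicative, φ(55388) = 2 · 60 · 226 = 27120.

27120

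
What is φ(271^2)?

73170

φ(271^2) = 271^1·(271−1) = 271·270 = 73170.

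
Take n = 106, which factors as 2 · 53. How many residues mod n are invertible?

φ(106) = 106 · (1 − 1/2) · (1 − 1/53)
       = 106 · 52/106 = 52.

52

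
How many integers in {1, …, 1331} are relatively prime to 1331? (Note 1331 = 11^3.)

1210

φ(11^3) = 11^2·(11−1) = 121·10 = 1210.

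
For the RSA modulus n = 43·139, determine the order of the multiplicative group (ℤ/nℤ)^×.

φ(43) = 43 − 1 = 42.
φ(139) = 139 − 1 = 138.
Since φ is multiplicative, φ(5977) = 42 · 138 = 5796.

5796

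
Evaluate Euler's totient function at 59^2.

φ(59^2) = 59^1·(59−1) = 59·58 = 3422.

3422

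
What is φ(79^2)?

φ(79^2) = 79^1·(79−1) = 79·78 = 6162.

6162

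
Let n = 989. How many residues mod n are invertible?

989 = 23 · 43.
φ(989) = 989 · (1 − 1/23) · (1 − 1/43)
       = 989 · 924/989 = 924.

924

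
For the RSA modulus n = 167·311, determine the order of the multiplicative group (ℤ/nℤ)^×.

φ(167) = 167 − 1 = 166.
φ(311) = 311 − 1 = 310.
Since φ is multiplicative, φ(51937) = 166 · 310 = 51460.

51460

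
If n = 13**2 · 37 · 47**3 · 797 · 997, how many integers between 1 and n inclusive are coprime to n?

452431727414784

φ(13^2) = 13^2 − 13^1 = 169 − 13 = 156.
φ(37) = 37 − 1 = 36.
φ(47^3) = 47^3 − 47^2 = 103823 − 2209 = 101614.
φ(797) = 797 − 1 = 796.
φ(997) = 997 − 1 = 996.
Since φ is multiplicative, φ(515864309864371) = 156 · 36 · 101614 · 796 · 996 = 452431727414784.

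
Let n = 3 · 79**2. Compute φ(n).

φ(18723) = 18723 · (1 − 1/3) · (1 − 1/79)
       = 18723 · 156/237 = 12324.

12324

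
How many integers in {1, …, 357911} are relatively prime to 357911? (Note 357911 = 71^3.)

352870

φ(71^3) = 71^3 − 71^2 = 357911 − 5041 = 352870.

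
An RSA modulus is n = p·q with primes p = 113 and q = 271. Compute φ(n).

φ(30623) = 30623 · (1 − 1/113) · (1 − 1/271)
       = 30623 · 30240/30623 = 30240.

30240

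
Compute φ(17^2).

272

φ(17^2) = 17^1·(17−1) = 17·16 = 272.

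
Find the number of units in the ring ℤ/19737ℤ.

19737 = 3^3 · 17 · 43.
φ(19737) = 19737 · (1 − 1/3) · (1 − 1/17) · (1 − 1/43)
       = 19737 · 1344/2193 = 12096.

12096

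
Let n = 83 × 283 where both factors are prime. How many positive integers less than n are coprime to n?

23124

For distinct primes, φ(pq) = (p−1)(q−1) = 82 × 282 = 23124.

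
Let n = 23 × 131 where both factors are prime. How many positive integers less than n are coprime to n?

2860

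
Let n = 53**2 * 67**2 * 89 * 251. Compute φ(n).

φ(281685876739) = 281685876739 · (1 − 1/53) · (1 − 1/67) · (1 − 1/89) · (1 − 1/251)
       = 281685876739 · 75504000/79325789 = 268114704000.

268114704000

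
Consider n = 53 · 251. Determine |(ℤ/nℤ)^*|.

φ(53) = 53 − 1 = 52.
φ(251) = 251 − 1 = 250.
Since φ is multiplicative, φ(13303) = 52 · 250 = 13000.

13000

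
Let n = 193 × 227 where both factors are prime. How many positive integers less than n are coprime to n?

φ(193) = 193 − 1 = 192.
φ(227) = 227 − 1 = 226.
φ(43811) = 192 × 226 = 43392.

43392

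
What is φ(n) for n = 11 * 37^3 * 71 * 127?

4346848800

φ(5024119111) = 5024119111 · (1 − 1/11) · (1 − 1/37) · (1 − 1/71) · (1 − 1/127)
       = 5024119111 · 3175200/3669919 = 4346848800.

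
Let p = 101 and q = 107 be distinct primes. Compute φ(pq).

10600

φ(10807) = 10807 · (1 − 1/101) · (1 − 1/107)
       = 10807 · 10600/10807 = 10600.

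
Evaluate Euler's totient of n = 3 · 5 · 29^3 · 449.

φ(164259915) = 164259915 · (1 − 1/3) · (1 − 1/5) · (1 − 1/29) · (1 − 1/449)
       = 164259915 · 100352/195315 = 84396032.

84396032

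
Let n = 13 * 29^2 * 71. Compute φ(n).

682080

φ(776243) = 776243 · (1 − 1/13) · (1 − 1/29) · (1 − 1/71)
       = 776243 · 23520/26767 = 682080.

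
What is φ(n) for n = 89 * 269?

23584

φ(23941) = 23941 · (1 − 1/89) · (1 − 1/269)
       = 23941 · 23584/23941 = 23584.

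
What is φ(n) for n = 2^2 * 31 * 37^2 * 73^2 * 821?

φ(2^2) = 2^1·(2−1) = 2·1 = 2.
φ(31) = 31 − 1 = 30.
φ(37^2) = 37^2 − 37^1 = 1369 − 37 = 1332.
φ(73^2) = 73^1·(73−1) = 73·72 = 5256.
φ(821) = 821 − 1 = 820.
Multiply: 2 · 30 · 1332 · 5256 · 820 = 344448806400.

344448806400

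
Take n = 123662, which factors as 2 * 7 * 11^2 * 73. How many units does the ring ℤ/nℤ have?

φ(2) = 2 − 1 = 1.
φ(7) = 7 − 1 = 6.
φ(11^2) = 11^1·(11−1) = 11·10 = 110.
φ(73) = 73 − 1 = 72.
Multiply: 1 · 6 · 110 · 72 = 47520.

47520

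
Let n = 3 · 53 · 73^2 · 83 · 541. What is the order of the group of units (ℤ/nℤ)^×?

φ(38046805833) = 38046805833 · (1 − 1/3) · (1 − 1/53) · (1 − 1/73) · (1 − 1/83) · (1 − 1/541)
       = 38046805833 · 331568640/521189121 = 24204510720.

24204510720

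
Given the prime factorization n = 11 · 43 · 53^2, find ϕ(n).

φ(1328657) = 1328657 · (1 − 1/11) · (1 − 1/43) · (1 − 1/53)
       = 1328657 · 21840/25069 = 1157520.

1157520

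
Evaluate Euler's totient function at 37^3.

49284

φ(37^3) = 37^3 − 37^2 = 50653 − 1369 = 49284.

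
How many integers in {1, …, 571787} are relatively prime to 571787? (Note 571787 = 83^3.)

φ(571787) = 571787 · (1 − 1/83)
       = 571787 · 82/83 = 564898.

564898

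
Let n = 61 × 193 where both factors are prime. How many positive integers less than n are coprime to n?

11520

φ(n) = (p − 1)(q − 1) = (61−1)(193−1) = 60·192 = 11520.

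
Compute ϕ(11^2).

φ(11^2) = 11^2 − 11^1 = 121 − 11 = 110.

110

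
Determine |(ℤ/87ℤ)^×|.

56

First factor: 87 = 3 · 29.
φ(3) = 3 − 1 = 2.
φ(29) = 29 − 1 = 28.
Since φ is multiplicative, φ(87) = 2 · 28 = 56.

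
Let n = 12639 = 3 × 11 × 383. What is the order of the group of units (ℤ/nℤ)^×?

φ(12639) = 12639 · (1 − 1/3) · (1 − 1/11) · (1 − 1/383)
       = 12639 · 7640/12639 = 7640.

7640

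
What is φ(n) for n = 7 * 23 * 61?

7920

φ(9821) = 9821 · (1 − 1/7) · (1 − 1/23) · (1 − 1/61)
       = 9821 · 7920/9821 = 7920.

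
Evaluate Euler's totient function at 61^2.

φ(61^2) = 61^2 − 61^1 = 3721 − 61 = 3660.

3660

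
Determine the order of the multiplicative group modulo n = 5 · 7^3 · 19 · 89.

1862784

φ(5) = 5 − 1 = 4.
φ(7^3) = 7^3 − 7^2 = 343 − 49 = 294.
φ(19) = 19 − 1 = 18.
φ(89) = 89 − 1 = 88.
φ(2900065) = 4 × 294 × 18 × 88 = 1862784.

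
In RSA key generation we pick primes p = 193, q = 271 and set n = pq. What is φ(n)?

φ(52303) = 52303 · (1 − 1/193) · (1 − 1/271)
       = 52303 · 51840/52303 = 51840.

51840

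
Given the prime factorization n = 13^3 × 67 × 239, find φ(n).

φ(13^3) = 13^3 − 13^2 = 2197 − 169 = 2028.
φ(67) = 67 − 1 = 66.
φ(239) = 239 − 1 = 238.
Since φ is multiplicative, φ(35180561) = 2028 · 66 · 238 = 31855824.

31855824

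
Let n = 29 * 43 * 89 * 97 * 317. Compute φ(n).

3139411968

φ(29) = 29 − 1 = 28.
φ(43) = 43 − 1 = 42.
φ(89) = 89 − 1 = 88.
φ(97) = 97 − 1 = 96.
φ(317) = 317 − 1 = 316.
Multiply: 28 · 42 · 88 · 96 · 316 = 3139411968.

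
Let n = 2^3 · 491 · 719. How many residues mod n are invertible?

1407280

φ(2^3) = 2^2·(2−1) = 4·1 = 4.
φ(491) = 491 − 1 = 490.
φ(719) = 719 − 1 = 718.
φ(2824232) = 4 × 490 × 718 = 1407280.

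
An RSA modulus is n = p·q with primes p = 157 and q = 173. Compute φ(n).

For distinct primes, φ(pq) = (p−1)(q−1) = 156 × 172 = 26832.

26832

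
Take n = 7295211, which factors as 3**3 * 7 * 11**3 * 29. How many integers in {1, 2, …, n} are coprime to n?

3659040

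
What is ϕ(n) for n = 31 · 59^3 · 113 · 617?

φ(31) = 31 − 1 = 30.
φ(59^3) = 59^3 − 59^2 = 205379 − 3481 = 201898.
φ(113) = 113 − 1 = 112.
φ(617) = 617 − 1 = 616.
φ(443896107029) = 30 × 201898 × 112 × 616 = 417880404480.

417880404480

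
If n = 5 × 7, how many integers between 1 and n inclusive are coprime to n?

φ(35) = 35 · (1 − 1/5) · (1 − 1/7)
       = 35 · 24/35 = 24.

24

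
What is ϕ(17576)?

8112

First factor: 17576 = 2**3 · 13**3.
φ(17576) = 17576 · (1 − 1/2) · (1 − 1/13)
       = 17576 · 12/26 = 8112.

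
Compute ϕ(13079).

Prime factorization: 13079 = 11 * 29 * 41.
φ(11) = 11 − 1 = 10.
φ(29) = 29 − 1 = 28.
φ(41) = 41 − 1 = 40.
Since φ is multiplicative, φ(13079) = 10 · 28 · 40 = 11200.

11200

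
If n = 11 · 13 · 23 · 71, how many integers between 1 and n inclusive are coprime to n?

φ(11) = 11 − 1 = 10.
φ(13) = 13 − 1 = 12.
φ(23) = 23 − 1 = 22.
φ(71) = 71 − 1 = 70.
Multiply: 10 · 12 · 22 · 70 = 184800.

184800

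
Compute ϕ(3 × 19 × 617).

22176

φ(35169) = 35169 · (1 − 1/3) · (1 − 1/19) · (1 − 1/617)
       = 35169 · 22176/35169 = 22176.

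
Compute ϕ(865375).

554400

Factor 865375: 865375 = 5**3 * 7 * 23 * 43.
φ(5^3) = 5^2·(5−1) = 25·4 = 100.
φ(7) = 7 − 1 = 6.
φ(23) = 23 − 1 = 22.
φ(43) = 43 − 1 = 42.
φ(865375) = 100 × 6 × 22 × 42 = 554400.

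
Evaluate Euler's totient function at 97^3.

φ(97^3) = 97^3 − 97^2 = 912673 − 9409 = 903264.

903264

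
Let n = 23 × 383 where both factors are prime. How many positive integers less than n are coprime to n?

φ(pq) = (p−1)(q−1) = 22 · 382 = 8404.

8404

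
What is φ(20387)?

Factor 20387: 20387 = 19 · 29 · 37.
φ(19) = 19 − 1 = 18.
φ(29) = 29 − 1 = 28.
φ(37) = 37 − 1 = 36.
φ(20387) = 18 × 28 × 36 = 18144.

18144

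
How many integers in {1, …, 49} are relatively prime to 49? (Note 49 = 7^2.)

φ(7^2) = 7^2 − 7^1 = 49 − 7 = 42.

42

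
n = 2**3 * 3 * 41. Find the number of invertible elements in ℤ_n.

φ(984) = 984 · (1 − 1/2) · (1 − 1/3) · (1 − 1/41)
       = 984 · 80/246 = 320.

320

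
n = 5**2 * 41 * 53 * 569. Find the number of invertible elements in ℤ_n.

φ(30910925) = 30910925 · (1 − 1/5) · (1 − 1/41) · (1 − 1/53) · (1 − 1/569)
       = 30910925 · 4725760/6182185 = 23628800.

23628800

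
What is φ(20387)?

18144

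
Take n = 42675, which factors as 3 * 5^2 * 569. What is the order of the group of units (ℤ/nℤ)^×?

φ(42675) = 42675 · (1 − 1/3) · (1 − 1/5) · (1 − 1/569)
       = 42675 · 4544/8535 = 22720.

22720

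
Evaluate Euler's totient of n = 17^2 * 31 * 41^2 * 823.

11000332800

φ(12394445017) = 12394445017 · (1 − 1/17) · (1 − 1/31) · (1 − 1/41) · (1 − 1/823)
       = 12394445017 · 15782400/17782561 = 11000332800.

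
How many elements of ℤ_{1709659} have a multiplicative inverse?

1330560

First factor: 1709659 = 7^2 · 23 · 37 · 41.
φ(7^2) = 7^1·(7−1) = 7·6 = 42.
φ(23) = 23 − 1 = 22.
φ(37) = 37 − 1 = 36.
φ(41) = 41 − 1 = 40.
Since φ is multiplicative, φ(1709659) = 42 · 22 · 36 · 40 = 1330560.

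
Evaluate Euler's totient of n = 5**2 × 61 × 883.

1058400

φ(1346575) = 1346575 · (1 − 1/5) · (1 − 1/61) · (1 − 1/883)
       = 1346575 · 211680/269315 = 1058400.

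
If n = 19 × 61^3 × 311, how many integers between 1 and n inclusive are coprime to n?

1245790800

φ(1341230729) = 1341230729 · (1 − 1/19) · (1 − 1/61) · (1 − 1/311)
       = 1341230729 · 334800/360449 = 1245790800.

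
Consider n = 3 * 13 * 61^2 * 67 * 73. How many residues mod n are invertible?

417415680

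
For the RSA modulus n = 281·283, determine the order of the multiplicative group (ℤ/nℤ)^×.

φ(79523) = 79523 · (1 − 1/281) · (1 − 1/283)
       = 79523 · 78960/79523 = 78960.

78960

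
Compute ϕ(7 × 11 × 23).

φ(1771) = 1771 · (1 − 1/7) · (1 − 1/11) · (1 − 1/23)
       = 1771 · 1320/1771 = 1320.

1320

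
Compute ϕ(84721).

63504

First factor: 84721 = 7^3 * 13 * 19.
φ(84721) = 84721 · (1 − 1/7) · (1 − 1/13) · (1 − 1/19)
       = 84721 · 1296/1729 = 63504.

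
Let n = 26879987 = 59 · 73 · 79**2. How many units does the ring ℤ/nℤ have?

φ(26879987) = 26879987 · (1 − 1/59) · (1 − 1/73) · (1 − 1/79)
       = 26879987 · 325728/340253 = 25732512.

25732512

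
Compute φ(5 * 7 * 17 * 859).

329472

φ(511105) = 511105 · (1 − 1/5) · (1 − 1/7) · (1 − 1/17) · (1 − 1/859)
       = 511105 · 329472/511105 = 329472.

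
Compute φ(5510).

First factor: 5510 = 2 × 5 × 19 × 29.
φ(5510) = 5510 · (1 − 1/2) · (1 − 1/5) · (1 − 1/19) · (1 − 1/29)
       = 5510 · 2016/5510 = 2016.

2016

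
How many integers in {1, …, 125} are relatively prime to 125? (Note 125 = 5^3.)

100

φ(5^3) = 5^2·(5−1) = 25·4 = 100.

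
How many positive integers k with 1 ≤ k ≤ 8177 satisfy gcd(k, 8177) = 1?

6912

Prime factorization: 8177 = 13 × 17 × 37.
φ(13) = 13 − 1 = 12.
φ(17) = 17 − 1 = 16.
φ(37) = 37 − 1 = 36.
Since φ is multiplicative, φ(8177) = 12 · 16 · 36 = 6912.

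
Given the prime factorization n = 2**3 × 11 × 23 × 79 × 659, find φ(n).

45165120

φ(105371464) = 105371464 · (1 − 1/2) · (1 − 1/11) · (1 − 1/23) · (1 − 1/79) · (1 − 1/659)
       = 105371464 · 11291280/26342866 = 45165120.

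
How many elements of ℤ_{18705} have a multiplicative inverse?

First factor: 18705 = 3 × 5 × 29 × 43.
φ(18705) = 18705 · (1 − 1/3) · (1 − 1/5) · (1 − 1/29) · (1 − 1/43)
       = 18705 · 9408/18705 = 9408.

9408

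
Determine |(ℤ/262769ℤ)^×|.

Prime factorization: 262769 = 13 * 17 * 29 * 41.
φ(262769) = 262769 · (1 − 1/13) · (1 − 1/17) · (1 − 1/29) · (1 − 1/41)
       = 262769 · 215040/262769 = 215040.

215040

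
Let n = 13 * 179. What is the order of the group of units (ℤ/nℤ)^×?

2136

φ(2327) = 2327 · (1 − 1/13) · (1 − 1/179)
       = 2327 · 2136/2327 = 2136.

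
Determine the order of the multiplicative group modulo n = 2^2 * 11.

20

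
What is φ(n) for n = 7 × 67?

396

φ(469) = 469 · (1 − 1/7) · (1 − 1/67)
       = 469 · 396/469 = 396.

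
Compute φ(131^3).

2230930

φ(131^3) = 131^2·(131−1) = 17161·130 = 2230930.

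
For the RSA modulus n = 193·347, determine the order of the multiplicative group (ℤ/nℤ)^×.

φ(n) = (p − 1)(q − 1) = (193−1)(347−1) = 192·346 = 66432.

66432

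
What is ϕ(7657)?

6480

7657 = 13 × 19 × 31.
φ(7657) = 7657 · (1 − 1/13) · (1 − 1/19) · (1 − 1/31)
       = 7657 · 6480/7657 = 6480.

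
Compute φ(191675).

128000

First factor: 191675 = 5^2 × 11 × 17 × 41.
φ(5^2) = 5^2 − 5^1 = 25 − 5 = 20.
φ(11) = 11 − 1 = 10.
φ(17) = 17 − 1 = 16.
φ(41) = 41 − 1 = 40.
φ(191675) = 20 × 10 × 16 × 40 = 128000.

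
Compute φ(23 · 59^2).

φ(80063) = 80063 · (1 − 1/23) · (1 − 1/59)
       = 80063 · 1276/1357 = 75284.

75284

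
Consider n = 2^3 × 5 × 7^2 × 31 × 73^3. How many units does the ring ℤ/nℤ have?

7735150080

φ(2^3) = 2^2·(2−1) = 4·1 = 4.
φ(5) = 5 − 1 = 4.
φ(7^2) = 7^1·(7−1) = 7·6 = 42.
φ(31) = 31 − 1 = 30.
φ(73^3) = 73^2·(73−1) = 5329·72 = 383688.
φ(23636672920) = 4 × 4 × 42 × 30 × 383688 = 7735150080.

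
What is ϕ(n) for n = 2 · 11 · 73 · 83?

φ(2) = 2 − 1 = 1.
φ(11) = 11 − 1 = 10.
φ(73) = 73 − 1 = 72.
φ(83) = 83 − 1 = 82.
Since φ is multiplicative, φ(133298) = 1 · 10 · 72 · 82 = 59040.

59040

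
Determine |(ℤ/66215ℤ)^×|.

First factor: 66215 = 5 · 17 · 19 · 41.
φ(5) = 5 − 1 = 4.
φ(17) = 17 − 1 = 16.
φ(19) = 19 − 1 = 18.
φ(41) = 41 − 1 = 40.
Multiply: 4 · 16 · 18 · 40 = 46080.

46080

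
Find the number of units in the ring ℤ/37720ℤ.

First factor: 37720 = 2^3 * 5 * 23 * 41.
φ(2^3) = 2^3 − 2^2 = 8 − 4 = 4.
φ(5) = 5 − 1 = 4.
φ(23) = 23 − 1 = 22.
φ(41) = 41 − 1 = 40.
Multiply: 4 · 4 · 22 · 40 = 14080.

14080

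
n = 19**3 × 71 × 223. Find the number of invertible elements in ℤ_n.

100978920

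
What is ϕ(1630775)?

1209600

1630775 = 5**2 * 37 * 41 * 43.
φ(1630775) = 1630775 · (1 − 1/5) · (1 − 1/37) · (1 − 1/41) · (1 − 1/43)
       = 1630775 · 241920/326155 = 1209600.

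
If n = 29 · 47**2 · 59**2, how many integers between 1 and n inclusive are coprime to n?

φ(29) = 29 − 1 = 28.
φ(47^2) = 47^2 − 47^1 = 2209 − 47 = 2162.
φ(59^2) = 59^2 − 59^1 = 3481 − 59 = 3422.
Multiply: 28 · 2162 · 3422 = 207154192.

207154192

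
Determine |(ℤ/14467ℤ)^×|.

12672

14467 = 17 · 23 · 37.
φ(17) = 17 − 1 = 16.
φ(23) = 23 − 1 = 22.
φ(37) = 37 − 1 = 36.
φ(14467) = 16 × 22 × 36 = 12672.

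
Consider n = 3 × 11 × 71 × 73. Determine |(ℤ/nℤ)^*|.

100800

φ(171039) = 171039 · (1 − 1/3) · (1 − 1/11) · (1 − 1/71) · (1 − 1/73)
       = 171039 · 100800/171039 = 100800.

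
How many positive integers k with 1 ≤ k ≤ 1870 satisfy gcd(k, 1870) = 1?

640

Factor 1870: 1870 = 2 * 5 * 11 * 17.
φ(1870) = 1870 · (1 − 1/2) · (1 − 1/5) · (1 − 1/11) · (1 − 1/17)
       = 1870 · 640/1870 = 640.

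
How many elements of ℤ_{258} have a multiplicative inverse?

258 = 2 · 3 · 43.
φ(2) = 2 − 1 = 1.
φ(3) = 3 − 1 = 2.
φ(43) = 43 − 1 = 42.
Since φ is multiplicative, φ(258) = 1 · 2 · 42 = 84.

84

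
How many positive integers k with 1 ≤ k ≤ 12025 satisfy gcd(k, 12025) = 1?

12025 = 5**2 · 13 · 37.
φ(12025) = 12025 · (1 − 1/5) · (1 − 1/13) · (1 − 1/37)
       = 12025 · 1728/2405 = 8640.

8640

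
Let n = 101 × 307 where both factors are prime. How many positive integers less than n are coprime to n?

30600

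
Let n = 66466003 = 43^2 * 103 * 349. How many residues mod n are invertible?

φ(43^2) = 43^2 − 43^1 = 1849 − 43 = 1806.
φ(103) = 103 − 1 = 102.
φ(349) = 349 − 1 = 348.
φ(66466003) = 1806 × 102 × 348 = 64105776.

64105776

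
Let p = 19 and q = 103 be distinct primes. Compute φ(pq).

φ(19) = 19 − 1 = 18.
φ(103) = 103 − 1 = 102.
Since φ is multiplicative, φ(1957) = 18 · 102 = 1836.

1836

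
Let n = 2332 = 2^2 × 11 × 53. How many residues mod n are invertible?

φ(2^2) = 2^1·(2−1) = 2·1 = 2.
φ(11) = 11 − 1 = 10.
φ(53) = 53 − 1 = 52.
Multiply: 2 · 10 · 52 = 1040.

1040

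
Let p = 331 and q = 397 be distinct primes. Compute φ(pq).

φ(131407) = 131407 · (1 − 1/331) · (1 − 1/397)
       = 131407 · 130680/131407 = 130680.

130680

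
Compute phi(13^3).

φ(13^3) = 13^2·(13−1) = 169·12 = 2028.

2028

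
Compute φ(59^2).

3422

φ(59^2) = 59^2 − 59^1 = 3481 − 59 = 3422.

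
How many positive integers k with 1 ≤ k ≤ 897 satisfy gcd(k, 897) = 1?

528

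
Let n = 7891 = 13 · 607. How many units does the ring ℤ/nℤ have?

φ(13) = 13 − 1 = 12.
φ(607) = 607 − 1 = 606.
Multiply: 12 · 606 = 7272.

7272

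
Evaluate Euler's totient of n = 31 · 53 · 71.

109200

φ(31) = 31 − 1 = 30.
φ(53) = 53 − 1 = 52.
φ(71) = 71 − 1 = 70.
Since φ is multiplicative, φ(116653) = 30 · 52 · 70 = 109200.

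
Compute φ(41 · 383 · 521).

7945600

φ(8181263) = 8181263 · (1 − 1/41) · (1 − 1/383) · (1 − 1/521)
       = 8181263 · 7945600/8181263 = 7945600.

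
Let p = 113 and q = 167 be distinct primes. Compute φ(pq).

φ(n) = (p − 1)(q − 1) = (113−1)(167−1) = 112·166 = 18592.

18592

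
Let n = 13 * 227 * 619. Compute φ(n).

φ(13) = 13 − 1 = 12.
φ(227) = 227 − 1 = 226.
φ(619) = 619 − 1 = 618.
Since φ is multiplicative, φ(1826669) = 12 · 226 · 618 = 1676016.

1676016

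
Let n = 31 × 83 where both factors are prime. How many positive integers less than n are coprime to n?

φ(2573) = 2573 · (1 − 1/31) · (1 − 1/83)
       = 2573 · 2460/2573 = 2460.

2460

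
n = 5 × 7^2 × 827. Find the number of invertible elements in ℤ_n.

138768

φ(202615) = 202615 · (1 − 1/5) · (1 − 1/7) · (1 − 1/827)
       = 202615 · 19824/28945 = 138768.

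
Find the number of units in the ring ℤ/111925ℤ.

Prime factorization: 111925 = 5^2 · 11^2 · 37.
φ(111925) = 111925 · (1 − 1/5) · (1 − 1/11) · (1 − 1/37)
       = 111925 · 1440/2035 = 79200.

79200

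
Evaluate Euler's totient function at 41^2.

1640

φ(41^2) = 41^1·(41−1) = 41·40 = 1640.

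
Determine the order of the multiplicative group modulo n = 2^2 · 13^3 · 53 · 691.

145529280

φ(321842924) = 321842924 · (1 − 1/2) · (1 − 1/13) · (1 − 1/53) · (1 − 1/691)
       = 321842924 · 430560/952198 = 145529280.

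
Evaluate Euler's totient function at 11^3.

1210

φ(1331) = 1331 · (1 − 1/11)
       = 1331 · 10/11 = 1210.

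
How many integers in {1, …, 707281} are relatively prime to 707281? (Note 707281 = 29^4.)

682892

φ(707281) = 707281 · (1 − 1/29)
       = 707281 · 28/29 = 682892.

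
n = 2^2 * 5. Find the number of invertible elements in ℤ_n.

8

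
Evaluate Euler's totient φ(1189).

1120

First factor: 1189 = 29 · 41.
φ(1189) = 1189 · (1 − 1/29) · (1 − 1/41)
       = 1189 · 1120/1189 = 1120.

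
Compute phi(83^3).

φ(83^3) = 83^3 − 83^2 = 571787 − 6889 = 564898.

564898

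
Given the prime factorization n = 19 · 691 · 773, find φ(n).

φ(19) = 19 − 1 = 18.
φ(691) = 691 − 1 = 690.
φ(773) = 773 − 1 = 772.
Multiply: 18 · 690 · 772 = 9588240.

9588240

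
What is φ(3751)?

3300

First factor: 3751 = 11**2 · 31.
φ(3751) = 3751 · (1 − 1/11) · (1 − 1/31)
       = 3751 · 300/341 = 3300.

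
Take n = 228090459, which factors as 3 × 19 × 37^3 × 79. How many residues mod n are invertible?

138389472

φ(3) = 3 − 1 = 2.
φ(19) = 19 − 1 = 18.
φ(37^3) = 37^3 − 37^2 = 50653 − 1369 = 49284.
φ(79) = 79 − 1 = 78.
Multiply: 2 · 18 · 49284 · 78 = 138389472.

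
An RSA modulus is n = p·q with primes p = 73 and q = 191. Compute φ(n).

13680

φ(13943) = 13943 · (1 − 1/73) · (1 − 1/191)
       = 13943 · 13680/13943 = 13680.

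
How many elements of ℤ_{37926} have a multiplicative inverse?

First factor: 37926 = 2 * 3**2 * 7**2 * 43.
φ(2) = 2 − 1 = 1.
φ(3^2) = 3^1·(3−1) = 3·2 = 6.
φ(7^2) = 7^2 − 7^1 = 49 − 7 = 42.
φ(43) = 43 − 1 = 42.
φ(37926) = 1 × 6 × 42 × 42 = 10584.

10584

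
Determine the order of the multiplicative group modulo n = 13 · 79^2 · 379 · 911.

25435257120

φ(13) = 13 − 1 = 12.
φ(79^2) = 79^2 − 79^1 = 6241 − 79 = 6162.
φ(379) = 379 − 1 = 378.
φ(911) = 911 − 1 = 910.
Multiply: 12 · 6162 · 378 · 910 = 25435257120.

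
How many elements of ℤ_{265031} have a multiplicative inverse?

217728

First factor: 265031 = 13 · 19 · 29 · 37.
φ(265031) = 265031 · (1 − 1/13) · (1 − 1/19) · (1 − 1/29) · (1 − 1/37)
       = 265031 · 217728/265031 = 217728.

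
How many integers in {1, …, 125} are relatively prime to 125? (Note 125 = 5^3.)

φ(125) = 125 · (1 − 1/5)
       = 125 · 4/5 = 100.

100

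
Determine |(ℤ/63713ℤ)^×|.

63713 = 13^3 · 29.
φ(63713) = 63713 · (1 − 1/13) · (1 − 1/29)
       = 63713 · 336/377 = 56784.

56784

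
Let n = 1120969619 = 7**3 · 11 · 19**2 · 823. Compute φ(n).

826504560

φ(1120969619) = 1120969619 · (1 − 1/7) · (1 − 1/11) · (1 − 1/19) · (1 − 1/823)
       = 1120969619 · 887760/1204049 = 826504560.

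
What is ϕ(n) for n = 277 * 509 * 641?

φ(277) = 277 − 1 = 276.
φ(509) = 509 − 1 = 508.
φ(641) = 641 − 1 = 640.
Multiply: 276 · 508 · 640 = 89733120.

89733120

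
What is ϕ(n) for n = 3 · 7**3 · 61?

35280

φ(3) = 3 − 1 = 2.
φ(7^3) = 7^2·(7−1) = 49·6 = 294.
φ(61) = 61 − 1 = 60.
Multiply: 2 · 294 · 60 = 35280.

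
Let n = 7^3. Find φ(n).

294

φ(343) = 343 · (1 − 1/7)
       = 343 · 6/7 = 294.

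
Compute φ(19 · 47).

φ(19) = 19 − 1 = 18.
φ(47) = 47 − 1 = 46.
Since φ is multiplicative, φ(893) = 18 · 46 = 828.

828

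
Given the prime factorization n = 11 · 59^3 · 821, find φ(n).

1655563600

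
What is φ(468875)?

Factor 468875: 468875 = 5^3 · 11^2 · 31.
φ(5^3) = 5^2·(5−1) = 25·4 = 100.
φ(11^2) = 11^2 − 11^1 = 121 − 11 = 110.
φ(31) = 31 − 1 = 30.
Multiply: 100 · 110 · 30 = 330000.

330000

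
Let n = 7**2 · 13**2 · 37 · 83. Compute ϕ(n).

19341504

φ(25430951) = 25430951 · (1 − 1/7) · (1 − 1/13) · (1 − 1/37) · (1 − 1/83)
       = 25430951 · 212544/279461 = 19341504.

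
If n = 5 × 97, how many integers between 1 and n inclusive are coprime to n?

384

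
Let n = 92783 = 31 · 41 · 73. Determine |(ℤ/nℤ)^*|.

86400

φ(92783) = 92783 · (1 − 1/31) · (1 − 1/41) · (1 − 1/73)
       = 92783 · 86400/92783 = 86400.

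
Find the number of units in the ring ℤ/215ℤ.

168

Prime factorization: 215 = 5 × 43.
φ(5) = 5 − 1 = 4.
φ(43) = 43 − 1 = 42.
Multiply: 4 · 42 = 168.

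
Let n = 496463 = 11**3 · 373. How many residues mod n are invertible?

φ(496463) = 496463 · (1 − 1/11) · (1 − 1/373)
       = 496463 · 3720/4103 = 450120.

450120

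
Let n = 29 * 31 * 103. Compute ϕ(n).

85680

φ(92597) = 92597 · (1 − 1/29) · (1 − 1/31) · (1 − 1/103)
       = 92597 · 85680/92597 = 85680.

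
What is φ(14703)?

First factor: 14703 = 3 * 13^2 * 29.
φ(3) = 3 − 1 = 2.
φ(13^2) = 13^1·(13−1) = 13·12 = 156.
φ(29) = 29 − 1 = 28.
Multiply: 2 · 156 · 28 = 8736.

8736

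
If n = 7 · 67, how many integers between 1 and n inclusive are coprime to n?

396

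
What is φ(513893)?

513893 = 17 · 19 · 37 · 43.
φ(513893) = 513893 · (1 − 1/17) · (1 − 1/19) · (1 − 1/37) · (1 − 1/43)
       = 513893 · 435456/513893 = 435456.

435456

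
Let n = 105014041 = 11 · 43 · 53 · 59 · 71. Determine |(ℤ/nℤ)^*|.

φ(105014041) = 105014041 · (1 − 1/11) · (1 − 1/43) · (1 − 1/53) · (1 − 1/59) · (1 − 1/71)
       = 105014041 · 88670400/105014041 = 88670400.

88670400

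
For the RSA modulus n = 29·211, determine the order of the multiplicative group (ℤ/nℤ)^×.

5880

φ(n) = (p − 1)(q − 1) = (29−1)(211−1) = 28·210 = 5880.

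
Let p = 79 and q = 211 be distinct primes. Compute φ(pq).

16380

φ(16669) = 16669 · (1 − 1/79) · (1 − 1/211)
       = 16669 · 16380/16669 = 16380.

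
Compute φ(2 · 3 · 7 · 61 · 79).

56160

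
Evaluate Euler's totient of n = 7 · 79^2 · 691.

25510680

φ(30187717) = 30187717 · (1 − 1/7) · (1 − 1/79) · (1 − 1/691)
       = 30187717 · 322920/382123 = 25510680.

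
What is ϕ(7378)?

2880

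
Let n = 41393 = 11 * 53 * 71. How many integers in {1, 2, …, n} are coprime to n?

φ(41393) = 41393 · (1 − 1/11) · (1 − 1/53) · (1 − 1/71)
       = 41393 · 36400/41393 = 36400.

36400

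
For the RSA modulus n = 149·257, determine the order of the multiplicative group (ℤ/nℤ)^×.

φ(149) = 149 − 1 = 148.
φ(257) = 257 − 1 = 256.
φ(38293) = 148 × 256 = 37888.

37888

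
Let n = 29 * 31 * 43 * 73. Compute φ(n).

φ(29) = 29 − 1 = 28.
φ(31) = 31 − 1 = 30.
φ(43) = 43 − 1 = 42.
φ(73) = 73 − 1 = 72.
Multiply: 28 · 30 · 42 · 72 = 2540160.

2540160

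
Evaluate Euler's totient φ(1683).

960

Prime factorization: 1683 = 3^2 · 11 · 17.
φ(1683) = 1683 · (1 − 1/3) · (1 − 1/11) · (1 − 1/17)
       = 1683 · 320/561 = 960.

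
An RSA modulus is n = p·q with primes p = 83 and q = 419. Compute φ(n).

For distinct primes, φ(pq) = (p−1)(q−1) = 82 × 418 = 34276.

34276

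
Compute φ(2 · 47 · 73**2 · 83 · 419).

8287114176

φ(17420703502) = 17420703502 · (1 − 1/2) · (1 − 1/47) · (1 − 1/73) · (1 − 1/83) · (1 − 1/419)
       = 17420703502 · 113522112/238639774 = 8287114176.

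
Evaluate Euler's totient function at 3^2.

φ(9) = 9 · (1 − 1/3)
       = 9 · 2/3 = 6.

6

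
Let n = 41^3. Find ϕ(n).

67240

φ(41^3) = 41^3 − 41^2 = 68921 − 1681 = 67240.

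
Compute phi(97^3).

φ(97^3) = 97^2·(97−1) = 9409·96 = 903264.

903264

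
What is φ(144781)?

First factor: 144781 = 7 × 13 × 37 × 43.
φ(144781) = 144781 · (1 − 1/7) · (1 − 1/13) · (1 − 1/37) · (1 − 1/43)
       = 144781 · 108864/144781 = 108864.

108864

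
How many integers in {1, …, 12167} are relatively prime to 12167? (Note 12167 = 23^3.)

φ(23^3) = 23^3 − 23^2 = 12167 − 529 = 11638.

11638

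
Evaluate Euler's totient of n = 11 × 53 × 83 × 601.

φ(29081789) = 29081789 · (1 − 1/11) · (1 − 1/53) · (1 − 1/83) · (1 − 1/601)
       = 29081789 · 25584000/29081789 = 25584000.

25584000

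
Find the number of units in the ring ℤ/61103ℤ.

49392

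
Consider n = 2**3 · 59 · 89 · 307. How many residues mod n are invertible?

φ(2^3) = 2^3 − 2^2 = 8 − 4 = 4.
φ(59) = 59 − 1 = 58.
φ(89) = 89 − 1 = 88.
φ(307) = 307 − 1 = 306.
φ(12896456) = 4 × 58 × 88 × 306 = 6247296.

6247296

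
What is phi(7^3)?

294

φ(7^3) = 7^3 − 7^2 = 343 − 49 = 294.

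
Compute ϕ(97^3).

903264

φ(97^3) = 97^2·(97−1) = 9409·96 = 903264.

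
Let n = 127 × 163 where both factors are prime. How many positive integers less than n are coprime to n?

20412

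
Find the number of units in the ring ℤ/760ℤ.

288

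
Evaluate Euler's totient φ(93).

60

Prime factorization: 93 = 3 · 31.
φ(93) = 93 · (1 − 1/3) · (1 − 1/31)
       = 93 · 60/93 = 60.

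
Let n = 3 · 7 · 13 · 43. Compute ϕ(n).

6048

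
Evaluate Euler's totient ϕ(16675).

Prime factorization: 16675 = 5^2 * 23 * 29.
φ(5^2) = 5^2 − 5^1 = 25 − 5 = 20.
φ(23) = 23 − 1 = 22.
φ(29) = 29 − 1 = 28.
φ(16675) = 20 × 22 × 28 = 12320.

12320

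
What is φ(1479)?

896

Prime factorization: 1479 = 3 × 17 × 29.
φ(3) = 3 − 1 = 2.
φ(17) = 17 − 1 = 16.
φ(29) = 29 − 1 = 28.
Multiply: 2 · 16 · 28 = 896.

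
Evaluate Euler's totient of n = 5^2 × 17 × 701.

φ(5^2) = 5^2 − 5^1 = 25 − 5 = 20.
φ(17) = 17 − 1 = 16.
φ(701) = 701 − 1 = 700.
φ(297925) = 20 × 16 × 700 = 224000.

224000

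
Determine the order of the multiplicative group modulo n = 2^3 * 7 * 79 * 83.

153504

φ(2^3) = 2^2·(2−1) = 4·1 = 4.
φ(7) = 7 − 1 = 6.
φ(79) = 79 − 1 = 78.
φ(83) = 83 − 1 = 82.
Since φ is multiplicative, φ(367192) = 4 · 6 · 78 · 82 = 153504.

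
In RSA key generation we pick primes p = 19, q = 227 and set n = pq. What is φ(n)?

φ(4313) = 4313 · (1 − 1/19) · (1 − 1/227)
       = 4313 · 4068/4313 = 4068.

4068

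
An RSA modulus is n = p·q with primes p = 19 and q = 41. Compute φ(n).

φ(19) = 19 − 1 = 18.
φ(41) = 41 − 1 = 40.
Multiply: 18 · 40 = 720.

720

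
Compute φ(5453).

4320

Factor 5453: 5453 = 7 · 19 · 41.
φ(5453) = 5453 · (1 − 1/7) · (1 − 1/19) · (1 − 1/41)
       = 5453 · 4320/5453 = 4320.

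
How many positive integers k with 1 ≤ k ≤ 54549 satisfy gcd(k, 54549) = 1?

54549 = 3^2 × 11 × 19 × 29.
φ(54549) = 54549 · (1 − 1/3) · (1 − 1/11) · (1 − 1/19) · (1 − 1/29)
       = 54549 · 10080/18183 = 30240.

30240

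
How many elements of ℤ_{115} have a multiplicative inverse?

First factor: 115 = 5 · 23.
φ(115) = 115 · (1 − 1/5) · (1 − 1/23)
       = 115 · 88/115 = 88.

88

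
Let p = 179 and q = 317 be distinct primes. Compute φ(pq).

56248

φ(pq) = (p−1)(q−1) = 178 · 316 = 56248.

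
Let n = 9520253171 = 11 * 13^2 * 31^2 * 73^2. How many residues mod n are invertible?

7625404800

φ(9520253171) = 9520253171 · (1 − 1/11) · (1 − 1/13) · (1 − 1/31) · (1 − 1/73)
       = 9520253171 · 259200/323609 = 7625404800.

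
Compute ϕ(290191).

237600

First factor: 290191 = 11 · 23 · 31 · 37.
φ(11) = 11 − 1 = 10.
φ(23) = 23 − 1 = 22.
φ(31) = 31 − 1 = 30.
φ(37) = 37 − 1 = 36.
Multiply: 10 · 22 · 30 · 36 = 237600.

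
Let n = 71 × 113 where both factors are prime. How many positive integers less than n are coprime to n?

For distinct primes, φ(pq) = (p−1)(q−1) = 70 × 112 = 7840.

7840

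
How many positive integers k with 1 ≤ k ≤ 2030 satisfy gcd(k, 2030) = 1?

672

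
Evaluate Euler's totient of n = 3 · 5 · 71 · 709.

396480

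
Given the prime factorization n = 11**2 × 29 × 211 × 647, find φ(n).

417832800

φ(479038153) = 479038153 · (1 − 1/11) · (1 − 1/29) · (1 − 1/211) · (1 − 1/647)
       = 479038153 · 37984800/43548923 = 417832800.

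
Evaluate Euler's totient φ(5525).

First factor: 5525 = 5^2 × 13 × 17.
φ(5525) = 5525 · (1 − 1/5) · (1 − 1/13) · (1 − 1/17)
       = 5525 · 768/1105 = 3840.

3840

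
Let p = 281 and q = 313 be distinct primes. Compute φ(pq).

φ(n) = (p − 1)(q − 1) = (281−1)(313−1) = 280·312 = 87360.

87360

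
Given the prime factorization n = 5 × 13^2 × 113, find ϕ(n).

φ(5) = 5 − 1 = 4.
φ(13^2) = 13^2 − 13^1 = 169 − 13 = 156.
φ(113) = 113 − 1 = 112.
Multiply: 4 · 156 · 112 = 69888.

69888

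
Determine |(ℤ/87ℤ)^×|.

56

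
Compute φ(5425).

Factor 5425: 5425 = 5^2 × 7 × 31.
φ(5^2) = 5^1·(5−1) = 5·4 = 20.
φ(7) = 7 − 1 = 6.
φ(31) = 31 − 1 = 30.
Multiply: 20 · 6 · 30 = 3600.

3600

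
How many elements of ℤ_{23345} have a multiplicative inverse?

23345 = 5 · 7 · 23 · 29.
φ(23345) = 23345 · (1 − 1/5) · (1 − 1/7) · (1 − 1/23) · (1 − 1/29)
       = 23345 · 14784/23345 = 14784.

14784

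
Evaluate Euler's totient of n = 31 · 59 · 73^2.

9145440

φ(31) = 31 − 1 = 30.
φ(59) = 59 − 1 = 58.
φ(73^2) = 73^1·(73−1) = 73·72 = 5256.
Since φ is multiplicative, φ(9746741) = 30 · 58 · 5256 = 9145440.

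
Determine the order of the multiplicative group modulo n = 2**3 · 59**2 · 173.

φ(2^3) = 2^2·(2−1) = 4·1 = 4.
φ(59^2) = 59^2 − 59^1 = 3481 − 59 = 3422.
φ(173) = 173 − 1 = 172.
φ(4817704) = 4 × 3422 × 172 = 2354336.

2354336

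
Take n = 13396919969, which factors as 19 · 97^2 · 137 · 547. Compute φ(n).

φ(13396919969) = 13396919969 · (1 − 1/19) · (1 − 1/97) · (1 − 1/137) · (1 − 1/547)
       = 13396919969 · 128314368/138112577 = 12446493696.

12446493696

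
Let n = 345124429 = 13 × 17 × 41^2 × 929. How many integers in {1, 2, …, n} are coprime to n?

292208640

φ(345124429) = 345124429 · (1 − 1/13) · (1 − 1/17) · (1 − 1/41) · (1 − 1/929)
       = 345124429 · 7127040/8417669 = 292208640.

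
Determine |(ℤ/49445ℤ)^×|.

33600

Prime factorization: 49445 = 5 · 11 · 29 · 31.
φ(5) = 5 − 1 = 4.
φ(11) = 11 − 1 = 10.
φ(29) = 29 − 1 = 28.
φ(31) = 31 − 1 = 30.
Multiply: 4 · 10 · 28 · 30 = 33600.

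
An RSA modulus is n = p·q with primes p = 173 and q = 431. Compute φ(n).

73960

φ(173) = 173 − 1 = 172.
φ(431) = 431 − 1 = 430.
Since φ is multiplicative, φ(74563) = 172 · 430 = 73960.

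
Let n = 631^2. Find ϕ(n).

397530

φ(631^2) = 631^1·(631−1) = 631·630 = 397530.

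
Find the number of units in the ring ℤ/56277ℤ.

33696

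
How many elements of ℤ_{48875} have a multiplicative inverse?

First factor: 48875 = 5^3 · 17 · 23.
φ(48875) = 48875 · (1 − 1/5) · (1 − 1/17) · (1 − 1/23)
       = 48875 · 1408/1955 = 35200.

35200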